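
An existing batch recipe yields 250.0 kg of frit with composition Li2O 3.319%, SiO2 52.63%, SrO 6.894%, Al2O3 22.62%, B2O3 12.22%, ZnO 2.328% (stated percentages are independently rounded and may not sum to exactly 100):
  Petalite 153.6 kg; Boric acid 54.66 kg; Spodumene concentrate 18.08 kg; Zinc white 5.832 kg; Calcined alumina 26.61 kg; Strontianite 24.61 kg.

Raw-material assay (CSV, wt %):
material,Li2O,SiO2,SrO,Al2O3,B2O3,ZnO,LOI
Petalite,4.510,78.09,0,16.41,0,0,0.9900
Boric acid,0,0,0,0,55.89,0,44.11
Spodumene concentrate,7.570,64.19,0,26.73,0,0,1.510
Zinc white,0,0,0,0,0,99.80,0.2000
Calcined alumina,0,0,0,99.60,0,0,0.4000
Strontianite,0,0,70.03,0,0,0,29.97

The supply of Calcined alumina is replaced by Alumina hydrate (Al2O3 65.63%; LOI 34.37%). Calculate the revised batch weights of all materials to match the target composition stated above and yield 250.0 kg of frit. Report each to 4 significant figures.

Revised batch per 250.0 kg frit:
  Petalite: 153.6 kg
  Boric acid: 54.66 kg
  Spodumene concentrate: 18.08 kg
  Zinc white: 5.832 kg
  Alumina hydrate: 40.39 kg
  Strontianite: 24.61 kg
Total batch = 297.2 kg; LOI loss = 47.17 kg

The whole derivation holds full float precision from first step to last. Values along the way appear (rounded to four significant figures) at each printed step — every reported number includes exactly one rounding; all derived quantities (totals, ignition loss, six oxide percentages, net glass mass, the yield) are rebuilt from the batch weights at 250.0 kg of glass in full precision, as they appear in either problem or answer.
Target masses of each oxide per 250.0 kg frit:
  Li2O: 3.319% × 250.0 = 8.298 kg
  SiO2: 52.63% × 250.0 = 131.6 kg
  SrO: 6.894% × 250.0 = 17.24 kg
  Al2O3: 22.62% × 250.0 = 56.55 kg
  B2O3: 12.22% × 250.0 = 30.55 kg
  ZnO: 2.328% × 250.0 = 5.820 kg
Per-oxide balance check with the batch weights as given, versus the basis set out (summed amounts equal target values modulo rounding of the values):
  Li2O: 153.6·0.04510 + 18.08·0.07570 = 8.296 kg (target 8.298 kg)
  SiO2: 153.6·0.7809 + 18.08·0.6419 = 131.6 kg (target 131.6 kg)
  SrO: 24.61·0.7003 = 17.23 kg (target 17.24 kg)
  Al2O3: 153.6·0.1641 + 18.08·0.2673 + 40.39·0.6563 = 56.55 kg (target 56.55 kg)
  B2O3: 54.66·0.5589 = 30.55 kg (target 30.55 kg)
  ZnO: 5.832·0.9980 = 5.820 kg (target 5.820 kg)
Glass mass check: Σ batch − LOI loss = 250.0 kg (the Σ of target masses is 250.0 kg; with the basis standing at 250.0 kg — differing by rounding only).
Adding the batch up: Σ batch = 297.2 kg; LOI loss = Σ batch·LOI = 47.17 kg; glass ÷ batch gives a yield of 84.13%.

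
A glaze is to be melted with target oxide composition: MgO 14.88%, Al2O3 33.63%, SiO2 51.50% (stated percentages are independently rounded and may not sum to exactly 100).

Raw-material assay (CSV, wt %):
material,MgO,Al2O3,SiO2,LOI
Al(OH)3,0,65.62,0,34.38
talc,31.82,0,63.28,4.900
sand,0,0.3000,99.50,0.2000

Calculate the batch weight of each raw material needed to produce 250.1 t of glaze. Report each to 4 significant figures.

The working math runs at exact precision end to end; values along the way are printed, with 4-significant-digit rounding, within the worked lines; each reported result receives exactly one rounding — the derived quantities are computed in full precision (the totals, glass mass, ignition loss, yield, three oxide percentages) from the weighed amounts per 250.1 t of glass as set out in either problem or answer.
Oxide-by-oxide targets in 250.1 t glaze:
  MgO: 14.88% × 250.1 = 37.21 t
  Al2O3: 33.63% × 250.1 = 84.11 t
  SiO2: 51.50% × 250.1 = 128.8 t
A balance pass over the oxides, given the weights on record, per the basis as stated (every target is met by its sum modulo rounding of the values):
  MgO: 117.0·0.3182 = 37.23 t (target 37.21 t)
  Al2O3: 127.9·0.6562 + 55.07·0.003000 = 84.09 t (target 84.11 t)
  SiO2: 117.0·0.6328 + 55.07·0.9950 = 128.8 t (target 128.8 t)
Glass-mass closure: batch total minus LOI = 250.2 t (oxide target masses add up to 250.1 t; versus the stated basis of 250.1 t — gaps are rounding artifacts).
Batch grand total — Σ batch = 300.0 t; the LOI term Σ batch·LOI equals 49.82 t; yield: glass divided by total = 83.39%.

Batch per 250.1 t glaze:
  Al(OH)3: 127.9 t
  talc: 117.0 t
  sand: 55.07 t
Total batch = 300.0 t; LOI loss = 49.82 t; yield = 83.39%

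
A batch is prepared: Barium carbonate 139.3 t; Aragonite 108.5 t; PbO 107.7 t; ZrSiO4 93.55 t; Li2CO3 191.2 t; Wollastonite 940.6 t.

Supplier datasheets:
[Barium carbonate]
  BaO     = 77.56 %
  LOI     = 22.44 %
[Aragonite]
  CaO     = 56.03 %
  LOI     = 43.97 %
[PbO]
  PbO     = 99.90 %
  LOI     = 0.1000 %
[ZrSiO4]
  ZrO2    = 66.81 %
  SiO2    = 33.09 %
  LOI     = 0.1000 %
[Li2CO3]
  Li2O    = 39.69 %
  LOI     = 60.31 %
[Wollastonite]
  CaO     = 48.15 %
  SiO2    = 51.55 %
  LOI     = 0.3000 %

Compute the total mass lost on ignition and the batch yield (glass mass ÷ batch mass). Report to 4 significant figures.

LOI loss = 197.3 t; glass = 1384 t; yield = 87.52%

Each numeric step holds exact precision at all times. Working values are displayed (rounded to four significant digits) as written — each reported number sees exactly one rounding — derived quantities are recomputed in full precision (ignition loss, the six compositions, yield, glass mass, the totals) from the weighed amounts for 1384 t of glass, as they appear in the question or the answer.
Each material's LOI contribution:
  Barium carbonate: 139.3 × 0.2244 = 31.26 t
  Aragonite: 108.5 × 0.4397 = 47.71 t
  PbO: 107.7 × 0.001000 = 0.1077 t
  ZrSiO4: 93.55 × 0.001000 = 0.09355 t
  Li2CO3: 191.2 × 0.6031 = 115.3 t
  Wollastonite: 940.6 × 0.003000 = 2.822 t
Total LOI = 197.3 t
Glass = batch − LOI = 1581 − 197.3 = 1384 t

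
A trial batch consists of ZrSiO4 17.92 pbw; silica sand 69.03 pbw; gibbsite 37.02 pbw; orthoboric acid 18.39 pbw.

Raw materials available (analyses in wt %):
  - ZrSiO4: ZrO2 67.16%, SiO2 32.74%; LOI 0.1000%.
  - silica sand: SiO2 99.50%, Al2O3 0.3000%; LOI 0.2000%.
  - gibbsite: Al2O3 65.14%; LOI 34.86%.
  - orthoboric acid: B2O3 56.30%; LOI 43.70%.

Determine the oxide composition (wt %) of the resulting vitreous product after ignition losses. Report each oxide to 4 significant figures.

Glass mass = 121.3 pbw (batch 142.4 − LOI 21.10).
Composition: ZrO2 9.925%, SiO2 61.48%, B2O3 8.538%, Al2O3 20.06%

Each numeric step keeps exact precision at every stage — in-progress results are shown rounded off to 4 significant digits between the steps; every reported number is rounded exactly once; derived quantities (the four compositions, the totals, yield, ignition loss, net glass mass) are rebuilt at full precision from the batch weights on 121.3 pbw of glass as set out in the problem or answer text.
Oxide masses out of the charge:
  ZrO2: 17.92·0.6716 = 12.04 pbw
  SiO2: 17.92·0.3274 + 69.03·0.9950 = 74.55 pbw
  B2O3: 18.39·0.5630 = 10.35 pbw
  Al2O3: 69.03·0.003000 + 37.02·0.6514 = 24.32 pbw
LOI: 17.92·0.001000 + 69.03·0.002000 + 37.02·0.3486 + 18.39·0.4370 = 21.10 pbw
The glass mass, total less LOI, = 142.4 − 21.10 = 121.3 pbw (matching Σ of the oxides)
oxide / glass × 100 gives the wt %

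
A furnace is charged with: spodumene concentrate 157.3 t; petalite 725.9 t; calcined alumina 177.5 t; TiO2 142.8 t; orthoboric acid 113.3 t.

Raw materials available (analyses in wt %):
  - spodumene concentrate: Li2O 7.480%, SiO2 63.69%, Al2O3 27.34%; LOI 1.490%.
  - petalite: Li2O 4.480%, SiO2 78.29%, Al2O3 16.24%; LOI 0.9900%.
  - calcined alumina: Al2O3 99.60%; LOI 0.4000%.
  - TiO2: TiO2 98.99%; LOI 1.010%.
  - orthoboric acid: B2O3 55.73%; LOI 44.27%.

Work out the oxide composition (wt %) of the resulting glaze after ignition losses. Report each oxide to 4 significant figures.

Mid-chain values appear (rounded to 4 significant figures) within the worked lines; the whole derivation runs at full float precision through the solve. Every reported number carries a single rounding; the derived quantities (LOI, yield, net glass mass, the totals, five oxide percentages) are re-derived starting from the weights for 1255 t of glass at full precision, as written in question or answer.
Mass of each oxide from the mix:
  B2O3: 113.3·0.5573 = 63.14 t
  Li2O: 157.3·0.07480 + 725.9·0.04480 = 44.29 t
  TiO2: 142.8·0.9899 = 141.4 t
  SiO2: 157.3·0.6369 + 725.9·0.7829 = 668.5 t
  Al2O3: 157.3·0.2734 + 725.9·0.1624 + 177.5·0.9960 = 337.7 t
LOI: 157.3·0.01490 + 725.9·0.009900 + 177.5·0.004000 + 142.8·0.01010 + 113.3·0.4427 = 61.84 t
The glass mass, total less LOI, = 1317 − 61.84 = 1255 t (= Σ oxide masses)
oxide / glass × 100 gives the wt %

Glass mass = 1255 t (batch 1317 − LOI 61.84).
Composition: B2O3 5.031%, Li2O 3.529%, TiO2 11.26%, SiO2 53.27%, Al2O3 26.91%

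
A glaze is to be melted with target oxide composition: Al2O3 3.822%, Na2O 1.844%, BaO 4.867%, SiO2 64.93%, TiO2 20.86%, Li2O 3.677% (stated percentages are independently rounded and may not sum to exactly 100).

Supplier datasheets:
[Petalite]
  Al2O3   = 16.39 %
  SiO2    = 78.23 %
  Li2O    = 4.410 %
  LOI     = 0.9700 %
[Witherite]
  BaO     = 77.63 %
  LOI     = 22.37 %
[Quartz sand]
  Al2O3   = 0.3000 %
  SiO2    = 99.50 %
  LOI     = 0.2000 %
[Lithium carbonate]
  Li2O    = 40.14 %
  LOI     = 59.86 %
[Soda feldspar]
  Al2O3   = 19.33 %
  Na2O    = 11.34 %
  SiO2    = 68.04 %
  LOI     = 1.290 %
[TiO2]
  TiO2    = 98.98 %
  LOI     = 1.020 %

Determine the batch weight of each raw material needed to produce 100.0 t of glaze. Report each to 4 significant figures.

Batch per 100.0 t glaze:
  Petalite: 3.196 t
  Witherite: 6.269 t
  Quartz sand: 51.62 t
  Lithium carbonate: 8.809 t
  Soda feldspar: 16.26 t
  TiO2: 21.07 t
Total batch = 107.2 t; LOI loss = 7.234 t; yield = 93.25%

Mid-chain values are shown, rounded to 4 significant digits, within the worked lines. Each numeric step holds exact precision through the solve. Every reported figure is rounded once only — the derived quantities (the six compositions, ignition loss, the totals, the yield, glass mass) are carried in full float precision starting from the weights at 100.0 t of glass as quoted within the question or the answer.
Target masses of each oxide per 100.0 t glaze:
  Al2O3: 3.822% × 100.0 = 3.822 t
  Na2O: 1.844% × 100.0 = 1.844 t
  BaO: 4.867% × 100.0 = 4.867 t
  SiO2: 64.93% × 100.0 = 64.93 t
  TiO2: 20.86% × 100.0 = 20.86 t
  Li2O: 3.677% × 100.0 = 3.677 t
Per-oxide balance check using the reported weights, per the basis as stated (delivered sums recover each target exact up to rounding of places):
  Al2O3: 3.196·0.1639 + 51.62·0.003000 + 16.26·0.1933 = 3.822 t (target 3.822 t)
  Na2O: 16.26·0.1134 = 1.844 t (target 1.844 t)
  BaO: 6.269·0.7763 = 4.867 t (target 4.867 t)
  SiO2: 3.196·0.7823 + 51.62·0.9950 + 16.26·0.6804 = 64.93 t (target 64.93 t)
  TiO2: 21.07·0.9898 = 20.86 t (target 20.86 t)
  Li2O: 3.196·0.04410 + 8.809·0.4014 = 3.677 t (target 3.677 t)
Glass-mass bookkeeping: net batch after ignition = 99.99 t (the targets, summed, come to 100.0 t; against the stated basis, 100.0 t — any gap is answer rounding).
Whole-batch sum: Σ batch = 107.2 t; LOI removed, Σ of batch·LOI: 7.234 t; yield: glass divided by total = 93.25%.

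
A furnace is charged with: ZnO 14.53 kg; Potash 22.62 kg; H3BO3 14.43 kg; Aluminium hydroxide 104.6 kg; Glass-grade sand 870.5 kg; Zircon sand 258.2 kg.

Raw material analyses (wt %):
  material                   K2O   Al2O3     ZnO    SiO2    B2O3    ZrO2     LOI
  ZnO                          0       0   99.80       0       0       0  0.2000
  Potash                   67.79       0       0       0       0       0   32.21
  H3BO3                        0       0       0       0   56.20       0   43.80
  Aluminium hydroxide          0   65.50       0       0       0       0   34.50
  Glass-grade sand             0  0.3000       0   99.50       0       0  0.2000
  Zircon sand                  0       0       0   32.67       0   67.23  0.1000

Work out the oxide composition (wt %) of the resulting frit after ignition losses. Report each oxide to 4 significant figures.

Glass mass = 1233 kg (batch 1285 − LOI 51.72).
Composition: K2O 1.243%, Al2O3 5.768%, ZnO 1.176%, SiO2 77.08%, B2O3 0.6576%, ZrO2 14.08%

Intermediates are displayed rounded off to 4 significant figures in the printout. Every computation holds full precision at each step; each reported result includes exactly one rounding; all derived quantities are carried at exact precision (six oxide percentages, the yield, ignition loss, totals, glass mass) starting from the weights per 1233 kg of glass, exactly as printed in the problem or the answer.
Delivered oxide masses:
  K2O: 22.62·0.6779 = 15.33 kg
  Al2O3: 104.6·0.6550 + 870.5·0.003000 = 71.12 kg
  ZnO: 14.53·0.9980 = 14.50 kg
  SiO2: 870.5·0.9950 + 258.2·0.3267 = 950.5 kg
  B2O3: 14.43·0.5620 = 8.110 kg
  ZrO2: 258.2·0.6723 = 173.6 kg
LOI: 14.53·0.002000 + 22.62·0.3221 + 14.43·0.4380 + 104.6·0.3450 + 870.5·0.002000 + 258.2·0.001000 = 51.72 kg
Resulting glass, batch − LOI: 1285 − 51.72 = 1233 kg (equal to the oxide-mass sum)
oxide / glass × 100 gives the wt %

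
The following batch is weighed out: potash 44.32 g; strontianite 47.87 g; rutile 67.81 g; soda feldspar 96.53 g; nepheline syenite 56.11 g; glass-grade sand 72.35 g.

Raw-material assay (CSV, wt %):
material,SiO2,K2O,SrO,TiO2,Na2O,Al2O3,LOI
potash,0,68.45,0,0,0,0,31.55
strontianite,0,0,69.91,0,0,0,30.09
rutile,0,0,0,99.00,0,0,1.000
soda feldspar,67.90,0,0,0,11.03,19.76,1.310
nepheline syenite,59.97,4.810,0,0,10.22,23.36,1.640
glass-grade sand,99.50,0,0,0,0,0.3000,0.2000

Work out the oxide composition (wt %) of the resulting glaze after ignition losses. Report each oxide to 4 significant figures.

The whole derivation maintains full precision from start to finish — intermediates are displayed (rounded to 4 significant digits) as written; each reported value takes just one rounding. All derived quantities (net glass mass, the totals, the six compositions, yield, ignition loss) are rebuilt in exact precision from the weighed amounts at 353.6 g of glass, precisely as stated by the question or the answer.
Oxide-by-oxide delivered mass:
  SiO2: 96.53·0.6790 + 56.11·0.5997 + 72.35·0.9950 = 171.2 g
  K2O: 44.32·0.6845 + 56.11·0.04810 = 33.04 g
  SrO: 47.87·0.6991 = 33.47 g
  TiO2: 67.81·0.9900 = 67.13 g
  Na2O: 96.53·0.1103 + 56.11·0.1022 = 16.38 g
  Al2O3: 96.53·0.1976 + 56.11·0.2336 + 72.35·0.003000 = 32.40 g
LOI: 44.32·0.3155 + 47.87·0.3009 + 67.81·0.01000 + 96.53·0.01310 + 56.11·0.01640 + 72.35·0.002000 = 31.39 g
Net of LOI, the glass mass = 385.0 − 31.39 = 353.6 g (the oxide masses sum to this)
oxide / glass × 100 gives the wt %

Glass mass = 353.6 g (batch 385.0 − LOI 31.39).
Composition: SiO2 48.41%, K2O 9.343%, SrO 9.464%, TiO2 18.99%, Na2O 4.633%, Al2O3 9.163%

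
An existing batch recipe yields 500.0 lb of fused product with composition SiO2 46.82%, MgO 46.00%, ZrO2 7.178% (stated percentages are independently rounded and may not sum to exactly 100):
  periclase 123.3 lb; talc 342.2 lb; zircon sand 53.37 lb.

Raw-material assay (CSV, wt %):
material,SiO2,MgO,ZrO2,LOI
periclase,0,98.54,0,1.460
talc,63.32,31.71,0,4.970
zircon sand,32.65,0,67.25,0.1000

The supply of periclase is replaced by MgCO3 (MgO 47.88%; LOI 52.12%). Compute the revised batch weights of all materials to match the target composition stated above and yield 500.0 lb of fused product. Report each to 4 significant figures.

The intermediate values are displayed rounded to four significant digits alongside each step; all arithmetic carries full float precision from start to finish. Each reported result takes exactly one rounding — the derived quantities, which include three oxide percentages, glass mass, the totals, LOI, the yield, are rebuilt at full float precision, precisely as stated by the problem or answer text, starting from the weights for 500.0 lb of glass.
Target oxide masses per 500.0 lb fused product:
  SiO2: 46.82% × 500.0 = 234.1 lb
  MgO: 46.00% × 500.0 = 230.0 lb
  ZrO2: 7.178% × 500.0 = 35.89 lb
Verifying the oxide balance per the reported batch figures, on the stated basis (oxide sums agree with the targets up to rounding of the answer):
  SiO2: 342.2·0.6332 + 53.37·0.3265 = 234.1 lb (target 234.1 lb)
  MgO: 253.7·0.4788 + 342.2·0.3171 = 230.0 lb (target 230.0 lb)
  ZrO2: 53.37·0.6725 = 35.89 lb (target 35.89 lb)
Consistency of the glass mass: total charge less LOI = 500.0 lb (summing oxide targets gives 500.0 lb; the stated basis being 500.0 lb — gaps are rounding artifacts).
Whole-batch sum: Σ batch = 649.3 lb; loss to ignition Σ batch·LOI = 149.3 lb; the yield ratio, glass ÷ batch: 77.01%.

Revised batch per 500.0 lb fused product:
  MgCO3: 253.7 lb
  talc: 342.2 lb
  zircon sand: 53.37 lb
Total batch = 649.3 lb; LOI loss = 149.3 lb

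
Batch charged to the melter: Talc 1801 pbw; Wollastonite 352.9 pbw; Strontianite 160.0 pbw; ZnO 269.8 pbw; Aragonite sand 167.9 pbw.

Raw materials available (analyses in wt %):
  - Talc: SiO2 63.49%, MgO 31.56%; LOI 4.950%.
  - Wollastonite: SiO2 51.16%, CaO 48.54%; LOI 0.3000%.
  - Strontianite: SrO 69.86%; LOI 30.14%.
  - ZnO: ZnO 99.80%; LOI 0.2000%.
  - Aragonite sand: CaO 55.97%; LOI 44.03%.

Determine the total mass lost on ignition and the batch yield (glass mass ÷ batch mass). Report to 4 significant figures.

The intermediate values are displayed, rounded to four significant digits, within the worked lines — full float precision is held at every stage — a single rounding completes each reported value. The derived quantities (ignition loss, glass mass, yield, totals, the five compositions) are recomputed from the weighed amounts for 2539 pbw of glass at exact precision as set out in the question or the answer.
Ignition loss by material:
  Talc: 1801 × 0.04950 = 89.15 pbw
  Wollastonite: 352.9 × 0.003000 = 1.059 pbw
  Strontianite: 160.0 × 0.3014 = 48.22 pbw
  ZnO: 269.8 × 0.002000 = 0.5396 pbw
  Aragonite sand: 167.9 × 0.4403 = 73.93 pbw
Total LOI = 212.9 pbw
Glass = batch − LOI = 2752 − 212.9 = 2539 pbw

LOI loss = 212.9 pbw; glass = 2539 pbw; yield = 92.26%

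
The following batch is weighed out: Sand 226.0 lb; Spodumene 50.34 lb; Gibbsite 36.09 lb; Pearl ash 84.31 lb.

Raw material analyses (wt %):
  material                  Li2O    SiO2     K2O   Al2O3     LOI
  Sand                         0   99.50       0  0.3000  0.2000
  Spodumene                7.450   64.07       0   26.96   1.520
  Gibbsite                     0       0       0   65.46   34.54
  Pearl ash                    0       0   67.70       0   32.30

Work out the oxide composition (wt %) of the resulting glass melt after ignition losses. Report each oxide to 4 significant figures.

All internal work runs at exact precision through every step. Mid-chain values appear, rounded to 4 significant digits, on the page — each reported number undergoes a single rounding. All derived quantities (totals, yield, LOI, four oxide percentages, net glass mass) are recomputed at full precision from the batch weights on 355.8 lb of glass, as they appear in problem or answer.
Oxide masses out of the charge:
  Li2O: 50.34·0.07450 = 3.750 lb
  SiO2: 226.0·0.9950 + 50.34·0.6407 = 257.1 lb
  K2O: 84.31·0.6770 = 57.08 lb
  Al2O3: 226.0·0.003000 + 50.34·0.2696 + 36.09·0.6546 = 37.87 lb
LOI: 226.0·0.002000 + 50.34·0.01520 + 36.09·0.3454 + 84.31·0.3230 = 40.91 lb
Net of LOI, the glass mass = 396.7 − 40.91 = 355.8 lb (= Σ oxide masses)
wt %: oxide over glass, times 100

Glass mass = 355.8 lb (batch 396.7 − LOI 40.91).
Composition: Li2O 1.054%, SiO2 72.26%, K2O 16.04%, Al2O3 10.64%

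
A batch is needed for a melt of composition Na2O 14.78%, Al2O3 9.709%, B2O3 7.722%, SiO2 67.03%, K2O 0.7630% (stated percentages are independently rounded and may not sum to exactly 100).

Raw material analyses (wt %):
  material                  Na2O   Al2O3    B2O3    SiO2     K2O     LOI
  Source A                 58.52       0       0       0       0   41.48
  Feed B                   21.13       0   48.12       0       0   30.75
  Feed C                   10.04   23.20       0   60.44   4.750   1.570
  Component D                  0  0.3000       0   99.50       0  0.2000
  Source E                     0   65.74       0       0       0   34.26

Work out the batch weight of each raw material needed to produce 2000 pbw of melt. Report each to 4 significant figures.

Batch per 2000 pbw melt:
  Source A: 334.1 pbw
  Feed B: 320.9 pbw
  Feed C: 321.3 pbw
  Component D: 1152 pbw
  Source E: 176.7 pbw
Total batch = 2305 pbw; LOI loss = 305.1 pbw; yield = 86.76%

Working values are shown with 4-significant-figure rounding across the worked steps — the whole derivation runs at full float precision in all steps. Every reported figure receives exactly one rounding — the derived quantities, which include yield, ignition loss, net glass mass, five oxide percentages, totals, are computed in exact precision, as written in the problem or the answer, starting from the weights for 2000 pbw of glass.
Oxide mass targets, per 2000 pbw melt:
  Na2O: 14.78% × 2000 = 295.6 pbw
  Al2O3: 9.709% × 2000 = 194.2 pbw
  B2O3: 7.722% × 2000 = 154.4 pbw
  SiO2: 67.03% × 2000 = 1341 pbw
  K2O: 0.7630% × 2000 = 15.26 pbw
Per-oxide balance check on the weights just shown, under the basis named above (sum by sum, the targets are met given rounding of the digits):
  Na2O: 334.1·0.5852 + 320.9·0.2113 + 321.3·0.1004 = 295.6 pbw (target 295.6 pbw)
  Al2O3: 321.3·0.2320 + 1152·0.003000 + 176.7·0.6574 = 194.2 pbw (target 194.2 pbw)
  B2O3: 320.9·0.4812 = 154.4 pbw (target 154.4 pbw)
  SiO2: 321.3·0.6044 + 1152·0.9950 = 1340 pbw (target 1341 pbw)
  K2O: 321.3·0.04750 = 15.26 pbw (target 15.26 pbw)
Glass-mass closure: net batch after ignition = 2000 pbw (summing oxide targets gives 2000 pbw; with the basis standing at 2000 pbw — deltas are rounding alone).
Total batch = Σ batch = 2305 pbw; loss to ignition Σ batch·LOI = 305.1 pbw; yield = glass ÷ total batch = 86.76%.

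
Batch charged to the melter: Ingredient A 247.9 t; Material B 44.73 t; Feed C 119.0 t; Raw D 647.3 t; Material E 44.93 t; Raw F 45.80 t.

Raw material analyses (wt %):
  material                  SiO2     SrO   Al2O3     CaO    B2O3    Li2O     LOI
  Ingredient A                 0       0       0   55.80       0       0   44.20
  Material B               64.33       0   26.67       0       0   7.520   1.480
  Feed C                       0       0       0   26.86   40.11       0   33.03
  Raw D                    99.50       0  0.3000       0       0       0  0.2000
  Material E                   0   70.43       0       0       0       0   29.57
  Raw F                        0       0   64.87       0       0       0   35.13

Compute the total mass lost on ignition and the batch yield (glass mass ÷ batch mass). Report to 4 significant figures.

Mid-chain values appear rounded to 4 significant digits in the working; the working math runs at exact precision throughout — a single rounding yields each reported result; the derived quantities are carried in full precision (LOI, net glass mass, the totals, the six compositions, yield) from the weighed amounts at 969.5 t of glass as quoted within question or answer.
Ignition loss by material:
  Ingredient A: 247.9 × 0.4420 = 109.6 t
  Material B: 44.73 × 0.01480 = 0.6620 t
  Feed C: 119.0 × 0.3303 = 39.31 t
  Raw D: 647.3 × 0.002000 = 1.295 t
  Material E: 44.93 × 0.2957 = 13.29 t
  Raw F: 45.80 × 0.3513 = 16.09 t
Total LOI = 180.2 t
Glass = batch − LOI = 1150 − 180.2 = 969.5 t

LOI loss = 180.2 t; glass = 969.5 t; yield = 84.32%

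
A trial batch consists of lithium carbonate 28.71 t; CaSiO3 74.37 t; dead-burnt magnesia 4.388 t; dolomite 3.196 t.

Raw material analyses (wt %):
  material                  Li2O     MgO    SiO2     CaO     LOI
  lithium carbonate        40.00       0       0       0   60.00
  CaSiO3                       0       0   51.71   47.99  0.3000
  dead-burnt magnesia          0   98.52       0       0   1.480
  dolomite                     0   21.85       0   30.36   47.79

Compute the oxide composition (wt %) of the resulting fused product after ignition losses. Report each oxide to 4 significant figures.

Working values are displayed, rounded to four significant figures, in the printout — all internal work maintains full precision in all steps. Every reported figure carries a single rounding. The derived quantities are computed from the batch weights for 91.62 t of glass in full float precision (the four compositions, the totals, yield, net glass mass, ignition loss), precisely as stated by problem or answer.
Oxide masses out of the charge:
  Li2O: 28.71·0.4000 = 11.48 t
  MgO: 4.388·0.9852 + 3.196·0.2185 = 5.021 t
  SiO2: 74.37·0.5171 = 38.46 t
  CaO: 74.37·0.4799 + 3.196·0.3036 = 36.66 t
LOI: 28.71·0.6000 + 74.37·0.003000 + 4.388·0.01480 + 3.196·0.4779 = 19.04 t
Net of LOI, the glass mass = 110.7 − 19.04 = 91.62 t (= Σ oxide masses)
wt %: oxide over glass, times 100

Glass mass = 91.62 t (batch 110.7 − LOI 19.04).
Composition: Li2O 12.53%, MgO 5.481%, SiO2 41.97%, CaO 40.01%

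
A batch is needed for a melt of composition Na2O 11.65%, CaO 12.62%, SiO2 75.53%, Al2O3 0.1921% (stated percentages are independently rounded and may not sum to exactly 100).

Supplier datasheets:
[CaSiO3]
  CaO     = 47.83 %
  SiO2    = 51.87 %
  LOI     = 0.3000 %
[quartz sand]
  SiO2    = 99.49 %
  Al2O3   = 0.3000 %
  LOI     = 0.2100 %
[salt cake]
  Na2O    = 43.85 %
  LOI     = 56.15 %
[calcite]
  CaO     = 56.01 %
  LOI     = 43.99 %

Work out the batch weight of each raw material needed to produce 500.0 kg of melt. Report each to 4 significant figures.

Batch per 500.0 kg melt:
  CaSiO3: 114.0 kg
  quartz sand: 320.2 kg
  salt cake: 132.8 kg
  calcite: 15.33 kg
Total batch = 582.3 kg; LOI loss = 82.33 kg; yield = 85.86%

Full precision is maintained in all steps — intermediates are printed rounded off to 4 significant figures on the page — every reported number is rounded only once. Derived quantities are carried using the weight values for 500.0 kg of glass at exact precision (the four compositions, net glass mass, the totals, yield, ignition loss) as given in the question or the answer.
The oxide mass targets at 500.0 kg melt:
  Na2O: 11.65% × 500.0 = 58.25 kg
  CaO: 12.62% × 500.0 = 63.10 kg
  SiO2: 75.53% × 500.0 = 377.6 kg
  Al2O3: 0.1921% × 500.0 = 0.9605 kg
A balance pass over the oxides, with the batch weights as given, at the basis given (summed amounts equal target values net of answer rounding effects):
  Na2O: 132.8·0.4385 = 58.23 kg (target 58.25 kg)
  CaO: 114.0·0.4783 + 15.33·0.5601 = 63.11 kg (target 63.10 kg)
  SiO2: 114.0·0.5187 + 320.2·0.9949 = 377.7 kg (target 377.6 kg)
  Al2O3: 320.2·0.003000 = 0.9606 kg (target 0.9605 kg)
Auditing the glass mass value: Σ batch − LOI loss = 500.0 kg (targets for the oxides total 500.0 kg; basis as stated: 500.0 kg — deltas are rounding alone).
Batch grand total — Σ batch = 582.3 kg; LOI loss = Σ batch·LOI = 82.33 kg; yield: glass divided by total = 85.86%.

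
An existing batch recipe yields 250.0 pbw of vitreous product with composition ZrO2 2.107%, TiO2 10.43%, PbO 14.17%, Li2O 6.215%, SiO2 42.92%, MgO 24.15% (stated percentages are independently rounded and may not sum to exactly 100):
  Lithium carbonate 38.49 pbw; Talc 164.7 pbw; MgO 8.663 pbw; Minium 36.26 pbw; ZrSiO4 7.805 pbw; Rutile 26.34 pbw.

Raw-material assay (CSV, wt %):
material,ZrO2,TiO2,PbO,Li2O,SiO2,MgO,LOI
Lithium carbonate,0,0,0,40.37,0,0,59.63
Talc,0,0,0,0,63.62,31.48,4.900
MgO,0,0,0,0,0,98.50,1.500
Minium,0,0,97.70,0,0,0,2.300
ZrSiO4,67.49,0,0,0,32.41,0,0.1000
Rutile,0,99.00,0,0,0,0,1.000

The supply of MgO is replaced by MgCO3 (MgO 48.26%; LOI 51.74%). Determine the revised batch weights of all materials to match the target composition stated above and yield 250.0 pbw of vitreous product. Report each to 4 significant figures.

Working values appear rounded to 4 significant figures within the worked lines; exact precision is maintained at each step. Exactly one rounding goes into every reported result — derived quantities (LOI, the yield, the totals, glass mass, the six compositions) are rebuilt at full precision using the weight values at 250.0 pbw of glass, as set out in the problem or the answer.
Target oxide masses per 250.0 pbw vitreous product:
  ZrO2: 2.107% × 250.0 = 5.268 pbw
  TiO2: 10.43% × 250.0 = 26.08 pbw
  PbO: 14.17% × 250.0 = 35.42 pbw
  Li2O: 6.215% × 250.0 = 15.54 pbw
  SiO2: 42.92% × 250.0 = 107.3 pbw
  MgO: 24.15% × 250.0 = 60.38 pbw
Sums-versus-targets review from the weights as reported, relative to the basis at hand (sum by sum, the targets are met up to rounding of the answer):
  ZrO2: 7.805·0.6749 = 5.268 pbw (target 5.268 pbw)
  TiO2: 26.34·0.9900 = 26.08 pbw (target 26.08 pbw)
  PbO: 36.26·0.9770 = 35.43 pbw (target 35.42 pbw)
  Li2O: 38.49·0.4037 = 15.54 pbw (target 15.54 pbw)
  SiO2: 164.7·0.6362 + 7.805·0.3241 = 107.3 pbw (target 107.3 pbw)
  MgO: 164.7·0.3148 + 17.68·0.4826 = 60.38 pbw (target 60.38 pbw)
The glass-mass cross-check: batch total minus LOI = 250.0 pbw (targets for the oxides total 250.0 pbw; with the basis standing at 250.0 pbw — a pure rounding effect).
Batch grand total — Σ batch = 291.3 pbw; Σ batch·LOI gives LOI loss = 41.27 pbw; the yield ratio, glass ÷ batch: 85.83%.

Revised batch per 250.0 pbw vitreous product:
  Lithium carbonate: 38.49 pbw
  Talc: 164.7 pbw
  MgCO3: 17.68 pbw
  Minium: 36.26 pbw
  ZrSiO4: 7.805 pbw
  Rutile: 26.34 pbw
Total batch = 291.3 pbw; LOI loss = 41.27 pbw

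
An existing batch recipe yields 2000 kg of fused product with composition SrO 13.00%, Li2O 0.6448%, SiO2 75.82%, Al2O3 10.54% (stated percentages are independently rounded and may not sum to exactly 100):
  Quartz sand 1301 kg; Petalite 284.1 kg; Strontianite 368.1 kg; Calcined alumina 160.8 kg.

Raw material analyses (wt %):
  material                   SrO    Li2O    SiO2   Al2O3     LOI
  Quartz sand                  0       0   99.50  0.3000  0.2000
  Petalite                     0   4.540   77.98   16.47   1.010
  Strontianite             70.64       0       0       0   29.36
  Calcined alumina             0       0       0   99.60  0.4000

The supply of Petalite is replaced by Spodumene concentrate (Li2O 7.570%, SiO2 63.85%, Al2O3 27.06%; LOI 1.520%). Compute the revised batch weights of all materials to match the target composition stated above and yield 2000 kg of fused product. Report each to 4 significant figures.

Revised batch per 2000 kg fused product:
  Quartz sand: 1415 kg
  Spodumene concentrate: 170.4 kg
  Strontianite: 368.1 kg
  Calcined alumina: 161.1 kg
Total batch = 2115 kg; LOI loss = 114.1 kg

In-progress results are printed, rounded to 4 significant figures, on the page; all arithmetic runs at exact precision through every step — each reported figure undergoes a single rounding; the derived quantities, including glass mass, the four compositions, yield, the totals, LOI, are re-derived using the weight values on 2000 kg of glass at full precision, as quoted within the problem or answer text.
Target masses of each oxide per 2000 kg fused product:
  SrO: 13.00% × 2000 = 260.0 kg
  Li2O: 0.6448% × 2000 = 12.90 kg
  SiO2: 75.82% × 2000 = 1516 kg
  Al2O3: 10.54% × 2000 = 210.8 kg
Per-oxide balance check from the weights as reported, on the stated basis (sums match the target masses modulo rounding of the values):
  SrO: 368.1·0.7064 = 260.0 kg (target 260.0 kg)
  Li2O: 170.4·0.07570 = 12.90 kg (target 12.90 kg)
  SiO2: 1415·0.9950 + 170.4·0.6385 = 1517 kg (target 1516 kg)
  Al2O3: 1415·0.003000 + 170.4·0.2706 + 161.1·0.9960 = 210.8 kg (target 210.8 kg)
Auditing the glass mass value: batch Σ − ignition loss = 2000 kg (per-oxide target masses sum to 2000 kg; against the stated basis, 2000 kg — rounding explains the deltas).
Whole-batch sum: Σ batch = 2115 kg; Σ batch·LOI gives LOI loss = 114.1 kg; yield, glass over the total, = 94.60%.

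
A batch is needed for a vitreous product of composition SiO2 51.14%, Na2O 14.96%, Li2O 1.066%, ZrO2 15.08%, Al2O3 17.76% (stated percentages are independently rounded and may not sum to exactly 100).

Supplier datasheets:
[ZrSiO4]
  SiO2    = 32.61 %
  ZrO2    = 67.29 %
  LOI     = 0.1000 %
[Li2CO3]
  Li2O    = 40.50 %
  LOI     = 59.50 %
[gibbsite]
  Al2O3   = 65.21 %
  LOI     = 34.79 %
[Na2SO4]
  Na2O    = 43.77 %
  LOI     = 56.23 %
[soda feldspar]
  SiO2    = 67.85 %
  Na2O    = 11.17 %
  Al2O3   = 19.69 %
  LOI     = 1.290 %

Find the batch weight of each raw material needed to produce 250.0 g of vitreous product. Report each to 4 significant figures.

Batch per 250.0 g vitreous product:
  ZrSiO4: 56.03 g
  Li2CO3: 6.580 g
  gibbsite: 19.32 g
  Na2SO4: 44.23 g
  soda feldspar: 161.5 g
Total batch = 287.7 g; LOI loss = 37.65 g; yield = 86.91%

All arithmetic runs at exact precision at every stage. In-progress results are printed with 4-significant-figure rounding between the steps; each reported value sees exactly one rounding; the derived quantities are rebuilt starting from the weights for 250.0 g of glass in full precision (five oxide percentages, ignition loss, net glass mass, the yield, totals) as set out in the problem or the answer.
The oxide mass targets at 250.0 g vitreous product:
  SiO2: 51.14% × 250.0 = 127.8 g
  Na2O: 14.96% × 250.0 = 37.40 g
  Li2O: 1.066% × 250.0 = 2.665 g
  ZrO2: 15.08% × 250.0 = 37.70 g
  Al2O3: 17.76% × 250.0 = 44.40 g
Mass-balance tally per oxide using the reported weights, against the basis in use (each sum matches its target mass exact up to rounding of places):
  SiO2: 56.03·0.3261 + 161.5·0.6785 = 127.8 g (target 127.8 g)
  Na2O: 44.23·0.4377 + 161.5·0.1117 = 37.40 g (target 37.40 g)
  Li2O: 6.580·0.4050 = 2.665 g (target 2.665 g)
  ZrO2: 56.03·0.6729 = 37.70 g (target 37.70 g)
  Al2O3: 19.32·0.6521 + 161.5·0.1969 = 44.40 g (target 44.40 g)
Consistency of the glass mass: the batch minus its LOI: 250.0 g (summing oxide targets gives 250.0 g; against the stated basis, 250.0 g — deltas are rounding alone).
Total batch = Σ batch = 287.7 g; the LOI term Σ batch·LOI equals 37.65 g; yield = glass ÷ total batch = 86.91%.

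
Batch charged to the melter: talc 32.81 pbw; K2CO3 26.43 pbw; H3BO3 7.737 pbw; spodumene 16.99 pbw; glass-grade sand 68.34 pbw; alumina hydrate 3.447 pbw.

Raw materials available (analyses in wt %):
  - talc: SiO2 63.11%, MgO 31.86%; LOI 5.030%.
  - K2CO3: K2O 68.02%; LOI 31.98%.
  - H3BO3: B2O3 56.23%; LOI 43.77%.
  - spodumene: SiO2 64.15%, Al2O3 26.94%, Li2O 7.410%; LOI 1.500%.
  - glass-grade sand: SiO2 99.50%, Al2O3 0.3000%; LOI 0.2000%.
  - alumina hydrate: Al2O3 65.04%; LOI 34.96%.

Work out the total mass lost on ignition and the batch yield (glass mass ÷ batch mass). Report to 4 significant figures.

Every computation runs at full precision through the solve. Working values are shown, rounded to four significant figures, in the working; a single rounding yields every reported value; the derived quantities (LOI, six oxide percentages, net glass mass, yield, the totals) are recomputed in full precision using the weight values per 140.7 pbw of glass as given in the problem or answer text.
Ignition loss by material:
  talc: 32.81 × 0.05030 = 1.650 pbw
  K2CO3: 26.43 × 0.3198 = 8.452 pbw
  H3BO3: 7.737 × 0.4377 = 3.386 pbw
  spodumene: 16.99 × 0.01500 = 0.2548 pbw
  glass-grade sand: 68.34 × 0.002000 = 0.1367 pbw
  alumina hydrate: 3.447 × 0.3496 = 1.205 pbw
Total LOI = 15.09 pbw
Glass = batch − LOI = 155.8 − 15.09 = 140.7 pbw

LOI loss = 15.09 pbw; glass = 140.7 pbw; yield = 90.31%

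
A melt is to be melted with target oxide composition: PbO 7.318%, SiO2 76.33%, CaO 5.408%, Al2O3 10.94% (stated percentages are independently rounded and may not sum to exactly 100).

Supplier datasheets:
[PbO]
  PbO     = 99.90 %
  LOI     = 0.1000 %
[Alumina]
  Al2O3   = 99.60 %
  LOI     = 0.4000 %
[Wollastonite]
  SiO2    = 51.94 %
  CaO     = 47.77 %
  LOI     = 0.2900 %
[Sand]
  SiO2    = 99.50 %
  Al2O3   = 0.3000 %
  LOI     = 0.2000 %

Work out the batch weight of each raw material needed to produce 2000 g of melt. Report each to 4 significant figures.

Batch per 2000 g melt:
  PbO: 146.5 g
  Alumina: 215.4 g
  Wollastonite: 226.4 g
  Sand: 1416 g
Total batch = 2004 g; LOI loss = 4.497 g; yield = 99.78%

Mid-chain values appear, rounded to four significant figures, when written out. Every computation carries full float precision at all times; each reported result undergoes a single rounding. The derived quantities, including four oxide percentages, net glass mass, yield, totals, ignition loss, are carried from the batch weights per 2000 g of glass at full float precision, as set out in the problem or the answer.
Target masses of each oxide per 2000 g melt:
  PbO: 7.318% × 2000 = 146.4 g
  SiO2: 76.33% × 2000 = 1527 g
  CaO: 5.408% × 2000 = 108.2 g
  Al2O3: 10.94% × 2000 = 218.8 g
Mass-balance tally per oxide working from each reported weight, against the basis in use (delivered sums recover each target net of answer rounding effects):
  PbO: 146.5·0.9990 = 146.4 g (target 146.4 g)
  SiO2: 226.4·0.5194 + 1416·0.9950 = 1527 g (target 1527 g)
  CaO: 226.4·0.4777 = 108.2 g (target 108.2 g)
  Al2O3: 215.4·0.9960 + 1416·0.003000 = 218.8 g (target 218.8 g)
Glass mass check: batch Σ − ignition loss = 2000 g (per-oxide target masses sum to 2000 g; with the basis standing at 2000 g — deltas are rounding alone).
Batch total: Σ batch = 2004 g; LOI removed, Σ of batch·LOI: 4.497 g; as yield: glass ÷ batch → 99.78%.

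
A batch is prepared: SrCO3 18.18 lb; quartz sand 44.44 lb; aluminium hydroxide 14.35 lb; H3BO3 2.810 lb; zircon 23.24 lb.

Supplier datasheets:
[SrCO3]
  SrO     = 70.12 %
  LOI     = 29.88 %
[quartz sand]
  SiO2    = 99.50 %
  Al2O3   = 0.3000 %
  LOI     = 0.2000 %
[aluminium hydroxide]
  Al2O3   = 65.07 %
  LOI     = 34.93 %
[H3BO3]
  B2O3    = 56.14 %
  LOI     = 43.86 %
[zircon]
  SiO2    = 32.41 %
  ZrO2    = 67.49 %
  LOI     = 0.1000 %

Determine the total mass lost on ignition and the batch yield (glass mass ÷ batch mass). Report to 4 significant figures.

Each numeric step carries full precision at every stage. Mid-chain values are shown, rounded to 4 significant digits, across the worked steps — every reported number includes exactly one rounding — derived quantities are carried at full precision (ignition loss, totals, the five compositions, net glass mass, yield) starting from the weights on 91.23 lb of glass, as they appear in the problem or the answer.
Each material's LOI contribution:
  SrCO3: 18.18 × 0.2988 = 5.432 lb
  quartz sand: 44.44 × 0.002000 = 0.08888 lb
  aluminium hydroxide: 14.35 × 0.3493 = 5.012 lb
  H3BO3: 2.810 × 0.4386 = 1.232 lb
  zircon: 23.24 × 0.001000 = 0.02324 lb
Total LOI = 11.79 lb
Glass = batch − LOI = 103.0 − 11.79 = 91.23 lb

LOI loss = 11.79 lb; glass = 91.23 lb; yield = 88.56%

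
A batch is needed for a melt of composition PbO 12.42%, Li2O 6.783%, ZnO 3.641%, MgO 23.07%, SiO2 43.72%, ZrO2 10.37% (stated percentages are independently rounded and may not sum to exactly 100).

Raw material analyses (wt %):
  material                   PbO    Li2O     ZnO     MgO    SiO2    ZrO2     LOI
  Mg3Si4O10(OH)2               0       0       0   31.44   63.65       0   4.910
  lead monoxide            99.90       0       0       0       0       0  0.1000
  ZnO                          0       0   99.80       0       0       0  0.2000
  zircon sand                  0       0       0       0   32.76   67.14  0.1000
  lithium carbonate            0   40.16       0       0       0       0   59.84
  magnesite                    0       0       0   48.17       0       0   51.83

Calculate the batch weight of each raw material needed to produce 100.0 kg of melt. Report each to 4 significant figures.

Batch per 100.0 kg melt:
  Mg3Si4O10(OH)2: 60.74 kg
  lead monoxide: 12.43 kg
  ZnO: 3.648 kg
  zircon sand: 15.45 kg
  lithium carbonate: 16.89 kg
  magnesite: 8.250 kg
Total batch = 117.4 kg; LOI loss = 17.40 kg; yield = 85.18%

The whole derivation holds full precision at each step — values along the way are displayed, rounded to four significant figures, between the steps. Every reported number takes exactly one rounding. All derived quantities are re-derived starting from the weights per 100.0 kg of glass at full precision (glass mass, LOI, the yield, six oxide percentages, totals) exactly as printed in the problem or answer text.
Oxide mass targets, per 100.0 kg melt:
  PbO: 12.42% × 100.0 = 12.42 kg
  Li2O: 6.783% × 100.0 = 6.783 kg
  ZnO: 3.641% × 100.0 = 3.641 kg
  MgO: 23.07% × 100.0 = 23.07 kg
  SiO2: 43.72% × 100.0 = 43.72 kg
  ZrO2: 10.37% × 100.0 = 10.37 kg
Per-oxide balance check per the reported batch figures, versus the basis set out (target by target, the sums agree inside rounding margins):
  PbO: 12.43·0.9990 = 12.42 kg (target 12.42 kg)
  Li2O: 16.89·0.4016 = 6.783 kg (target 6.783 kg)
  ZnO: 3.648·0.9980 = 3.641 kg (target 3.641 kg)
  MgO: 60.74·0.3144 + 8.250·0.4817 = 23.07 kg (target 23.07 kg)
  SiO2: 60.74·0.6365 + 15.45·0.3276 = 43.72 kg (target 43.72 kg)
  ZrO2: 15.45·0.6714 = 10.37 kg (target 10.37 kg)
Glass mass check: net batch after ignition = 100.0 kg (summing oxide targets gives 100.0 kg; against the stated basis, 100.0 kg — gaps are rounding artifacts).
Total batch = Σ batch = 117.4 kg; the LOI term Σ batch·LOI equals 17.40 kg; as yield: glass ÷ batch → 85.18%.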